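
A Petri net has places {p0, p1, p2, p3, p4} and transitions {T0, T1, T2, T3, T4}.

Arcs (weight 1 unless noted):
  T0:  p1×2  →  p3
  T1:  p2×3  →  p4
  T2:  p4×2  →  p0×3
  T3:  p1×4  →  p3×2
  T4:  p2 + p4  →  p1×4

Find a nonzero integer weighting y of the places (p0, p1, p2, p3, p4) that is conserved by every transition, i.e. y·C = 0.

y = (p0:2, p1:1, p2:1, p3:2, p4:3)

Incidence matrix C (rows=places, cols=transitions):
       T0   T1   T2   T3   T4
   p0   0    0    3    0    0
   p1  -2    0    0   -4    4
   p2   0   -3    0    0   -1
   p3   1    0    0    2    0
   p4   0    1   -2    0   -1

Candidate y = [2, 1, 1, 2, 3]; check y·C column-wise:
  col T0: 2·0 + 1·-2 + 1·0 + 2·1 + 3·0 = 0
  col T1: 2·0 + 1·0 + 1·-3 + 2·0 + 3·1 = 0
  col T2: 2·3 + 1·0 + 1·0 + 2·0 + 3·-2 = 0
  col T3: 2·0 + 1·-4 + 1·0 + 2·2 + 3·0 = 0
  col T4: 2·0 + 1·4 + 1·-1 + 2·0 + 3·-1 = 0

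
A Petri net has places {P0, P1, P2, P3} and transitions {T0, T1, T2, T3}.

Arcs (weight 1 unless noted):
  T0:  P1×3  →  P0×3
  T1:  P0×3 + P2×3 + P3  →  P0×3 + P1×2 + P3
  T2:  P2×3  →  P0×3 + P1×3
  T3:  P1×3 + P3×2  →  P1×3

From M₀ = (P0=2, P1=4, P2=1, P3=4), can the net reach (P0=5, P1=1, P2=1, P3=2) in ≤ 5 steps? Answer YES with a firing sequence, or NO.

YES — reachable via ⟨T3, T0⟩ (2 firings)

step 1: fire T3:  (P0=2, P1=4, P2=1, P3=4) → (P0=2, P1=4, P2=1, P3=2)
step 2: fire T0:  (P0=2, P1=4, P2=1, P3=2) → (P0=5, P1=1, P2=1, P3=2)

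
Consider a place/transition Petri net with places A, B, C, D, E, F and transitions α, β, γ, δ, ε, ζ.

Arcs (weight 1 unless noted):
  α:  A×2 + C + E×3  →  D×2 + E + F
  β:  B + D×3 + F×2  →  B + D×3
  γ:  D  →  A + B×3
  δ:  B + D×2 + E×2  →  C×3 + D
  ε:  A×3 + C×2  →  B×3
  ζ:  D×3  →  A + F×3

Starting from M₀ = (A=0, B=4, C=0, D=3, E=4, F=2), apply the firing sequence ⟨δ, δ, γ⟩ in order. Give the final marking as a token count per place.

step 1: fire δ:  (A=0, B=4, C=0, D=3, E=4, F=2) → (A=0, B=3, C=3, D=2, E=2, F=2)
step 2: fire δ:  (A=0, B=3, C=3, D=2, E=2, F=2) → (A=0, B=2, C=6, D=1, E=0, F=2)
step 3: fire γ:  (A=0, B=2, C=6, D=1, E=0, F=2) → (A=1, B=5, C=6, D=0, E=0, F=2)

(A=1, B=5, C=6, D=0, E=0, F=2)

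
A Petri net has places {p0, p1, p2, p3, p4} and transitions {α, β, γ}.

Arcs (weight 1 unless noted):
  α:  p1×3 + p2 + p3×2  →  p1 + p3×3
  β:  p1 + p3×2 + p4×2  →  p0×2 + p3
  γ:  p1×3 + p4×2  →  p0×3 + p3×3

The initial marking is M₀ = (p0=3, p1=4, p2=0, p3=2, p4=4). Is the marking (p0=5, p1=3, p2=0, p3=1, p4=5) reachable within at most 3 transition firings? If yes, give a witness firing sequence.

depth 0: 1 marking
depth 1: 3 markings reached so far
depth 2: 4 markings reached so far
depth 3: 4 markings reached so far
(frontier empty at depth 3; search complete)
target is not among the 4 markings reachable within 3 steps

NO — not reachable within 3 firings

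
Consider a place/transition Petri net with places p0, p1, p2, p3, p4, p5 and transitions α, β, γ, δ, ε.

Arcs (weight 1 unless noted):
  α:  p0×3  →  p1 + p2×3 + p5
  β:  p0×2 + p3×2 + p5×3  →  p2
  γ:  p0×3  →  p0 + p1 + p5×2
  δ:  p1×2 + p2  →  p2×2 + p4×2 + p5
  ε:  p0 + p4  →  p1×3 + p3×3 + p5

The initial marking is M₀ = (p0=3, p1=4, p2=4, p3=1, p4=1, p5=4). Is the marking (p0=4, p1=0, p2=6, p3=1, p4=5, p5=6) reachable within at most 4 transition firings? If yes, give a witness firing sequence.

NO — not reachable within 4 firings

depth 0: 1 marking
depth 1: 5 markings reached so far
depth 2: 11 markings reached so far
depth 3: 17 markings reached so far
depth 4: 22 markings reached so far
target is not among the 22 markings reachable within 4 steps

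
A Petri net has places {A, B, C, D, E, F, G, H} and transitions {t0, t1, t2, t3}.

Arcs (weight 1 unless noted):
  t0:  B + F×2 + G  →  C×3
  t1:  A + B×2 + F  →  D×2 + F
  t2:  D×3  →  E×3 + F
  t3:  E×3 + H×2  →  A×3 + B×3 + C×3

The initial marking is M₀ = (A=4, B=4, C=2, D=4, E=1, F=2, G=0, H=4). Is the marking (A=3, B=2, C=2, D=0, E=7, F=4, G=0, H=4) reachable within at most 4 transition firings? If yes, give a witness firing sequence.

step 1: fire t1:  (A=4, B=4, C=2, D=4, E=1, F=2, G=0, H=4) → (A=3, B=2, C=2, D=6, E=1, F=2, G=0, H=4)
step 2: fire t2:  (A=3, B=2, C=2, D=6, E=1, F=2, G=0, H=4) → (A=3, B=2, C=2, D=3, E=4, F=3, G=0, H=4)
step 3: fire t2:  (A=3, B=2, C=2, D=3, E=4, F=3, G=0, H=4) → (A=3, B=2, C=2, D=0, E=7, F=4, G=0, H=4)

YES — reachable via ⟨t1, t2, t2⟩ (3 firings)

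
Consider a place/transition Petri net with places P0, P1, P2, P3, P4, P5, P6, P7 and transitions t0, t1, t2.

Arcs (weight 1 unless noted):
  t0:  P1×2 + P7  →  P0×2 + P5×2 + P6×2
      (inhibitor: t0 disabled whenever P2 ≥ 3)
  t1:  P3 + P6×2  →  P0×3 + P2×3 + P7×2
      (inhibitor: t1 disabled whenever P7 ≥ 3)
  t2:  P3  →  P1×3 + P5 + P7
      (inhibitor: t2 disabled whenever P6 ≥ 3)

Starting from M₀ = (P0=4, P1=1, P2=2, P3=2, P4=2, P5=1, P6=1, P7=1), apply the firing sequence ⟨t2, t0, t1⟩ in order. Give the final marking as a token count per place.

(P0=9, P1=2, P2=5, P3=0, P4=2, P5=4, P6=1, P7=3)

step 1: fire t2:  (P0=4, P1=1, P2=2, P3=2, P4=2, P5=1, P6=1, P7=1) → (P0=4, P1=4, P2=2, P3=1, P4=2, P5=2, P6=1, P7=2)
step 2: fire t0:  (P0=4, P1=4, P2=2, P3=1, P4=2, P5=2, P6=1, P7=2) → (P0=6, P1=2, P2=2, P3=1, P4=2, P5=4, P6=3, P7=1)
step 3: fire t1:  (P0=6, P1=2, P2=2, P3=1, P4=2, P5=4, P6=3, P7=1) → (P0=9, P1=2, P2=5, P3=0, P4=2, P5=4, P6=1, P7=3)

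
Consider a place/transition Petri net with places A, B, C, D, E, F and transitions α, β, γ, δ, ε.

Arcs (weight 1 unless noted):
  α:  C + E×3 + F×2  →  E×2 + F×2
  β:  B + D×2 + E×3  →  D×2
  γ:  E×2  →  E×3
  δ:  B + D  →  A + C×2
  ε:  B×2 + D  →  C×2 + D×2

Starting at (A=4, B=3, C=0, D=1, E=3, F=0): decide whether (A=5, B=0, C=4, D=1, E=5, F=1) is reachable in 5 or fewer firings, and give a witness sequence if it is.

depth 0: 1 marking
depth 1: 4 markings reached so far
depth 2: 9 markings reached so far
depth 3: 14 markings reached so far
depth 4: 19 markings reached so far
depth 5: 24 markings reached so far
target is not among the 24 markings reachable within 5 steps

NO — not reachable within 5 firings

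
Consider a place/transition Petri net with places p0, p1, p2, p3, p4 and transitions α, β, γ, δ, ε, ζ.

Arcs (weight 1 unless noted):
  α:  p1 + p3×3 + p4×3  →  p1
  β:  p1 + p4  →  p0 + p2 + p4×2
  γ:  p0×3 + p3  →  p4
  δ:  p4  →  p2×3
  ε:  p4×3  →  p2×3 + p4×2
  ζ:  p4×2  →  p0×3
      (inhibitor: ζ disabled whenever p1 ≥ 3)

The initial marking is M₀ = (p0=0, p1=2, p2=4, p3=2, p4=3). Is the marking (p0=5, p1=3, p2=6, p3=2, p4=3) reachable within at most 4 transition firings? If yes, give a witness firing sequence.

NO — not reachable within 4 firings

depth 0: 1 marking
depth 1: 4 markings reached so far
depth 2: 10 markings reached so far
depth 3: 19 markings reached so far
depth 4: 29 markings reached so far
target is not among the 29 markings reachable within 4 steps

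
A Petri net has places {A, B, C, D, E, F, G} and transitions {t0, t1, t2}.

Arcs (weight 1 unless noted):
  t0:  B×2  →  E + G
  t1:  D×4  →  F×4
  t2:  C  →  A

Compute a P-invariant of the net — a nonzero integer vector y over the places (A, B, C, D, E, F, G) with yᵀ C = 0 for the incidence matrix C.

y = (A:1, B:0, C:1, D:0, E:0, F:0, G:0)

Incidence matrix C (rows=places, cols=transitions):
       t0   t1   t2
    A   0    0    1
    B  -2    0    0
    C   0    0   -1
    D   0   -4    0
    E   1    0    0
    F   0    4    0
    G   1    0    0

Candidate y = [1, 0, 1, 0, 0, 0, 0]; check y·C column-wise:
  col t0: 1·0 + 0·-2 + 1·0 + 0·1 + 0·1 = 0
  col t1: 1·0 + 1·0 + 0·-4 + 0·4 = 0
  col t2: 1·1 + 1·-1 = 0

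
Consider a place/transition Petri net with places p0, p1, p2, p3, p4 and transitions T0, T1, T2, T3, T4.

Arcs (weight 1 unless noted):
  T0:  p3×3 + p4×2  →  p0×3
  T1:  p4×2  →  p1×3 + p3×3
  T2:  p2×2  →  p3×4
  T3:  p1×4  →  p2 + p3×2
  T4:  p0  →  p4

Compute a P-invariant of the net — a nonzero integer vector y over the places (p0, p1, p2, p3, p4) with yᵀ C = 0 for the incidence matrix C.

Incidence matrix C (rows=places, cols=transitions):
       T0   T1   T2   T3   T4
   p0   3    0    0    0   -1
   p1   0    3    0   -4    0
   p2   0    0   -2    1    0
   p3  -3    3    4    2    0
   p4  -2   -2    0    0    1

Candidate y = [3, 1, 2, 1, 3]; check y·C column-wise:
  col T0: 3·3 + 1·0 + 2·0 + 1·-3 + 3·-2 = 0
  col T1: 3·0 + 1·3 + 2·0 + 1·3 + 3·-2 = 0
  col T2: 3·0 + 1·0 + 2·-2 + 1·4 + 3·0 = 0
  col T3: 3·0 + 1·-4 + 2·1 + 1·2 + 3·0 = 0
  col T4: 3·-1 + 1·0 + 2·0 + 1·0 + 3·1 = 0

y = (p0:3, p1:1, p2:2, p3:1, p4:3)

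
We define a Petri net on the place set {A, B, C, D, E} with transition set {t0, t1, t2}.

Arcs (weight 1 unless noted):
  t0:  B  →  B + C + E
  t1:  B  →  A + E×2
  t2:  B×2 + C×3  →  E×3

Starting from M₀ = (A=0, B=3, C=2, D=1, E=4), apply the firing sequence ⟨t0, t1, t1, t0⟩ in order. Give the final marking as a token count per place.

step 1: fire t0:  (A=0, B=3, C=2, D=1, E=4) → (A=0, B=3, C=3, D=1, E=5)
step 2: fire t1:  (A=0, B=3, C=3, D=1, E=5) → (A=1, B=2, C=3, D=1, E=7)
step 3: fire t1:  (A=1, B=2, C=3, D=1, E=7) → (A=2, B=1, C=3, D=1, E=9)
step 4: fire t0:  (A=2, B=1, C=3, D=1, E=9) → (A=2, B=1, C=4, D=1, E=10)

(A=2, B=1, C=4, D=1, E=10)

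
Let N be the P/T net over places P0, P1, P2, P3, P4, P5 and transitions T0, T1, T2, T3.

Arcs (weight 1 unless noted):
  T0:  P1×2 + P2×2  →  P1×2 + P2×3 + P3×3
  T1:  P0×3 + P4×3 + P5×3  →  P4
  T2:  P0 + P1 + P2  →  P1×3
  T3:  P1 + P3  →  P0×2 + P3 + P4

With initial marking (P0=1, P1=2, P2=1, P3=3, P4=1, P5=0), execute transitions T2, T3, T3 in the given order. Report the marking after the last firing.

(P0=4, P1=2, P2=0, P3=3, P4=3, P5=0)

step 1: fire T2:  (P0=1, P1=2, P2=1, P3=3, P4=1, P5=0) → (P0=0, P1=4, P2=0, P3=3, P4=1, P5=0)
step 2: fire T3:  (P0=0, P1=4, P2=0, P3=3, P4=1, P5=0) → (P0=2, P1=3, P2=0, P3=3, P4=2, P5=0)
step 3: fire T3:  (P0=2, P1=3, P2=0, P3=3, P4=2, P5=0) → (P0=4, P1=2, P2=0, P3=3, P4=3, P5=0)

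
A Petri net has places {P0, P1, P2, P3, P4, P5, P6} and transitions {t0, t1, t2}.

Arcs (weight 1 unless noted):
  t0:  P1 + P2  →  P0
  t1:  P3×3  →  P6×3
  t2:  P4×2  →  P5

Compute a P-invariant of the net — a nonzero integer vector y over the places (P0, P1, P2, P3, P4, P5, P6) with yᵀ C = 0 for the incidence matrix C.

y = (P0:1, P1:1, P2:0, P3:0, P4:0, P5:0, P6:0)

Incidence matrix C (rows=places, cols=transitions):
       t0   t1   t2
   P0   1    0    0
   P1  -1    0    0
   P2  -1    0    0
   P3   0   -3    0
   P4   0    0   -2
   P5   0    0    1
   P6   0    3    0

Candidate y = [1, 1, 0, 0, 0, 0, 0]; check y·C column-wise:
  col t0: 1·1 + 1·-1 + 0·-1 = 0
  col t1: 1·0 + 1·0 + 0·-3 + 0·3 = 0
  col t2: 1·0 + 1·0 + 0·-2 + 0·1 = 0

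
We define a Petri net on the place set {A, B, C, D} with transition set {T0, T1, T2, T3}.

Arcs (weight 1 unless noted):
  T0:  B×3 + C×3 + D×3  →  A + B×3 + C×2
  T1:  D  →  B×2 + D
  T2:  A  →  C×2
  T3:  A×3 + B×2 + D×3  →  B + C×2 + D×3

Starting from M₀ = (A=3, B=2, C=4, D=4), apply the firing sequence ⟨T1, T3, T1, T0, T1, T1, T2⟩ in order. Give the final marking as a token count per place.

step 1: fire T1:  (A=3, B=2, C=4, D=4) → (A=3, B=4, C=4, D=4)
step 2: fire T3:  (A=3, B=4, C=4, D=4) → (A=0, B=3, C=6, D=4)
step 3: fire T1:  (A=0, B=3, C=6, D=4) → (A=0, B=5, C=6, D=4)
step 4: fire T0:  (A=0, B=5, C=6, D=4) → (A=1, B=5, C=5, D=1)
step 5: fire T1:  (A=1, B=5, C=5, D=1) → (A=1, B=7, C=5, D=1)
step 6: fire T1:  (A=1, B=7, C=5, D=1) → (A=1, B=9, C=5, D=1)
step 7: fire T2:  (A=1, B=9, C=5, D=1) → (A=0, B=9, C=7, D=1)

(A=0, B=9, C=7, D=1)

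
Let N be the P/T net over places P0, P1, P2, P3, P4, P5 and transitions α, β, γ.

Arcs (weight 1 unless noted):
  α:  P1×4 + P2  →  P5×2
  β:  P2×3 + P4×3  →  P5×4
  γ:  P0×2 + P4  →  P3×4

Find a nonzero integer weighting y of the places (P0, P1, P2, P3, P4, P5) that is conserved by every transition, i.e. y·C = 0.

y = (P0:2, P1:0, P2:0, P3:1, P4:0, P5:0)

Incidence matrix C (rows=places, cols=transitions):
        α    β    γ
   P0   0    0   -2
   P1  -4    0    0
   P2  -1   -3    0
   P3   0    0    4
   P4   0   -3   -1
   P5   2    4    0

Candidate y = [2, 0, 0, 1, 0, 0]; check y·C column-wise:
  col α: 2·0 + 0·-4 + 0·-1 + 1·0 + 0·2 = 0
  col β: 2·0 + 0·-3 + 1·0 + 0·-3 + 0·4 = 0
  col γ: 2·-2 + 1·4 + 0·-1 = 0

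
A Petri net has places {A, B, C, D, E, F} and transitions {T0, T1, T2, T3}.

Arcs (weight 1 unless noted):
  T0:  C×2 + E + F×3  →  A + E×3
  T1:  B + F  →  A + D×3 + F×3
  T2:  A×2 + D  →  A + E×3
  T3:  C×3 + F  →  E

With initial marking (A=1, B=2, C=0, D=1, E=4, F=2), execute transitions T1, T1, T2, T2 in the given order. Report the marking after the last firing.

step 1: fire T1:  (A=1, B=2, C=0, D=1, E=4, F=2) → (A=2, B=1, C=0, D=4, E=4, F=4)
step 2: fire T1:  (A=2, B=1, C=0, D=4, E=4, F=4) → (A=3, B=0, C=0, D=7, E=4, F=6)
step 3: fire T2:  (A=3, B=0, C=0, D=7, E=4, F=6) → (A=2, B=0, C=0, D=6, E=7, F=6)
step 4: fire T2:  (A=2, B=0, C=0, D=6, E=7, F=6) → (A=1, B=0, C=0, D=5, E=10, F=6)

(A=1, B=0, C=0, D=5, E=10, F=6)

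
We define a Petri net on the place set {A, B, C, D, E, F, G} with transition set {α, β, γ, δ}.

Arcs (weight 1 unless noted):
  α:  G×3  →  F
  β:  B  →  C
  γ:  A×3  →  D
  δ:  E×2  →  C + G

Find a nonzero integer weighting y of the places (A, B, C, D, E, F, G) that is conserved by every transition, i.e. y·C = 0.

y = (A:1, B:0, C:0, D:3, E:0, F:0, G:0)

Incidence matrix C (rows=places, cols=transitions):
        α    β    γ    δ
    A   0    0   -3    0
    B   0   -1    0    0
    C   0    1    0    1
    D   0    0    1    0
    E   0    0    0   -2
    F   1    0    0    0
    G  -3    0    0    1

Candidate y = [1, 0, 0, 3, 0, 0, 0]; check y·C column-wise:
  col α: 1·0 + 3·0 + 0·1 + 0·-3 = 0
  col β: 1·0 + 0·-1 + 0·1 + 3·0 = 0
  col γ: 1·-3 + 3·1 = 0
  col δ: 1·0 + 0·1 + 3·0 + 0·-2 + 0·1 = 0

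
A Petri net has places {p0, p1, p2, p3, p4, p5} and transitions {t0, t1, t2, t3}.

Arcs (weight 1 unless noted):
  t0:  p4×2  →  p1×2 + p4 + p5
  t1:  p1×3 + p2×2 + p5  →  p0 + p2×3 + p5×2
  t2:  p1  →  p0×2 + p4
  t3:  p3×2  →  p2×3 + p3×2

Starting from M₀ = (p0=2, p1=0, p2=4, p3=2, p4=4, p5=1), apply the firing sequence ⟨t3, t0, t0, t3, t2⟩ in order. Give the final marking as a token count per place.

step 1: fire t3:  (p0=2, p1=0, p2=4, p3=2, p4=4, p5=1) → (p0=2, p1=0, p2=7, p3=2, p4=4, p5=1)
step 2: fire t0:  (p0=2, p1=0, p2=7, p3=2, p4=4, p5=1) → (p0=2, p1=2, p2=7, p3=2, p4=3, p5=2)
step 3: fire t0:  (p0=2, p1=2, p2=7, p3=2, p4=3, p5=2) → (p0=2, p1=4, p2=7, p3=2, p4=2, p5=3)
step 4: fire t3:  (p0=2, p1=4, p2=7, p3=2, p4=2, p5=3) → (p0=2, p1=4, p2=10, p3=2, p4=2, p5=3)
step 5: fire t2:  (p0=2, p1=4, p2=10, p3=2, p4=2, p5=3) → (p0=4, p1=3, p2=10, p3=2, p4=3, p5=3)

(p0=4, p1=3, p2=10, p3=2, p4=3, p5=3)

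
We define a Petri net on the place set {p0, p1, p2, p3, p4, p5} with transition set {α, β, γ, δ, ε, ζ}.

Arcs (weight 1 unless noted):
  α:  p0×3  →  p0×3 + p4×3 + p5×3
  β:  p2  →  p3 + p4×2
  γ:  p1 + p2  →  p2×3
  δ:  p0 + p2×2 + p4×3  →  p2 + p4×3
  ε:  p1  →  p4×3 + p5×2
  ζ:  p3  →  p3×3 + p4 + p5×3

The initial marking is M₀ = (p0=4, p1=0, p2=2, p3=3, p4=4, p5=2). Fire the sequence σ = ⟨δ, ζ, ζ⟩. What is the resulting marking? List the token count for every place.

(p0=3, p1=0, p2=1, p3=7, p4=6, p5=8)

step 1: fire δ:  (p0=4, p1=0, p2=2, p3=3, p4=4, p5=2) → (p0=3, p1=0, p2=1, p3=3, p4=4, p5=2)
step 2: fire ζ:  (p0=3, p1=0, p2=1, p3=3, p4=4, p5=2) → (p0=3, p1=0, p2=1, p3=5, p4=5, p5=5)
step 3: fire ζ:  (p0=3, p1=0, p2=1, p3=5, p4=5, p5=5) → (p0=3, p1=0, p2=1, p3=7, p4=6, p5=8)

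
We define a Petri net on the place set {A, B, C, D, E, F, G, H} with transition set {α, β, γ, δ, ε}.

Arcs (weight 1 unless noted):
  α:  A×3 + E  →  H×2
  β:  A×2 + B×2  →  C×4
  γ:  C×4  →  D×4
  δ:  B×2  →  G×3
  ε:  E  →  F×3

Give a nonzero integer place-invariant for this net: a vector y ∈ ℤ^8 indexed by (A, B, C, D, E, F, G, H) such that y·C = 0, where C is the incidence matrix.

Incidence matrix C (rows=places, cols=transitions):
        α    β    γ    δ    ε
    A  -3   -2    0    0    0
    B   0   -2    0   -2    0
    C   0    4   -4    0    0
    D   0    0    4    0    0
    E  -1    0    0    0   -1
    F   0    0    0    0    3
    G   0    0    0    3    0
    H   2    0    0    0    0

Candidate y = [2, 0, 1, 1, -6, -2, 0, 0]; check y·C column-wise:
  col α: 2·-3 + 1·0 + 1·0 + -6·-1 + -2·0 + 0·2 = 0
  col β: 2·-2 + 0·-2 + 1·4 + 1·0 + -6·0 + -2·0 = 0
  col γ: 2·0 + 1·-4 + 1·4 + -6·0 + -2·0 = 0
  col δ: 2·0 + 0·-2 + 1·0 + 1·0 + -6·0 + -2·0 + 0·3 = 0
  col ε: 2·0 + 1·0 + 1·0 + -6·-1 + -2·3 = 0

y = (A:2, B:0, C:1, D:1, E:-6, F:-2, G:0, H:0)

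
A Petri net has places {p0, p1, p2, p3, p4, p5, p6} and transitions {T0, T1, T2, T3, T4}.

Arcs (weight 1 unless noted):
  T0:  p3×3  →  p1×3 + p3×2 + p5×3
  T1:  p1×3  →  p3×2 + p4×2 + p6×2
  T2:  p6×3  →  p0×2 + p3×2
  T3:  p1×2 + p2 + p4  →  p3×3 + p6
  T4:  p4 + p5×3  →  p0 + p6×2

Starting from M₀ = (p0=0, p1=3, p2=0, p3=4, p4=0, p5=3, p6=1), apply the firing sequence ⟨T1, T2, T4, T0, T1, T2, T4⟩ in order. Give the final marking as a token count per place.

(p0=6, p1=0, p2=0, p3=11, p4=2, p5=0, p6=3)

step 1: fire T1:  (p0=0, p1=3, p2=0, p3=4, p4=0, p5=3, p6=1) → (p0=0, p1=0, p2=0, p3=6, p4=2, p5=3, p6=3)
step 2: fire T2:  (p0=0, p1=0, p2=0, p3=6, p4=2, p5=3, p6=3) → (p0=2, p1=0, p2=0, p3=8, p4=2, p5=3, p6=0)
step 3: fire T4:  (p0=2, p1=0, p2=0, p3=8, p4=2, p5=3, p6=0) → (p0=3, p1=0, p2=0, p3=8, p4=1, p5=0, p6=2)
step 4: fire T0:  (p0=3, p1=0, p2=0, p3=8, p4=1, p5=0, p6=2) → (p0=3, p1=3, p2=0, p3=7, p4=1, p5=3, p6=2)
step 5: fire T1:  (p0=3, p1=3, p2=0, p3=7, p4=1, p5=3, p6=2) → (p0=3, p1=0, p2=0, p3=9, p4=3, p5=3, p6=4)
step 6: fire T2:  (p0=3, p1=0, p2=0, p3=9, p4=3, p5=3, p6=4) → (p0=5, p1=0, p2=0, p3=11, p4=3, p5=3, p6=1)
step 7: fire T4:  (p0=5, p1=0, p2=0, p3=11, p4=3, p5=3, p6=1) → (p0=6, p1=0, p2=0, p3=11, p4=2, p5=0, p6=3)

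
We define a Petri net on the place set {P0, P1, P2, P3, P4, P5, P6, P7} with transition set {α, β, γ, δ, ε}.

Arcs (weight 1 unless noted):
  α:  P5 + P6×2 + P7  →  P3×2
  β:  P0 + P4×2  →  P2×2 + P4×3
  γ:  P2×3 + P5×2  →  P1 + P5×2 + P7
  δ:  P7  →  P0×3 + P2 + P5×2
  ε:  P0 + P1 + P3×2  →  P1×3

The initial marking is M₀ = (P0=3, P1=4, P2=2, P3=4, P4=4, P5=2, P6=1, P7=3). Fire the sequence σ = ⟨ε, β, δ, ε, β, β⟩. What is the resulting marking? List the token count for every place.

(P0=1, P1=8, P2=9, P3=0, P4=7, P5=4, P6=1, P7=2)

step 1: fire ε:  (P0=3, P1=4, P2=2, P3=4, P4=4, P5=2, P6=1, P7=3) → (P0=2, P1=6, P2=2, P3=2, P4=4, P5=2, P6=1, P7=3)
step 2: fire β:  (P0=2, P1=6, P2=2, P3=2, P4=4, P5=2, P6=1, P7=3) → (P0=1, P1=6, P2=4, P3=2, P4=5, P5=2, P6=1, P7=3)
step 3: fire δ:  (P0=1, P1=6, P2=4, P3=2, P4=5, P5=2, P6=1, P7=3) → (P0=4, P1=6, P2=5, P3=2, P4=5, P5=4, P6=1, P7=2)
step 4: fire ε:  (P0=4, P1=6, P2=5, P3=2, P4=5, P5=4, P6=1, P7=2) → (P0=3, P1=8, P2=5, P3=0, P4=5, P5=4, P6=1, P7=2)
step 5: fire β:  (P0=3, P1=8, P2=5, P3=0, P4=5, P5=4, P6=1, P7=2) → (P0=2, P1=8, P2=7, P3=0, P4=6, P5=4, P6=1, P7=2)
step 6: fire β:  (P0=2, P1=8, P2=7, P3=0, P4=6, P5=4, P6=1, P7=2) → (P0=1, P1=8, P2=9, P3=0, P4=7, P5=4, P6=1, P7=2)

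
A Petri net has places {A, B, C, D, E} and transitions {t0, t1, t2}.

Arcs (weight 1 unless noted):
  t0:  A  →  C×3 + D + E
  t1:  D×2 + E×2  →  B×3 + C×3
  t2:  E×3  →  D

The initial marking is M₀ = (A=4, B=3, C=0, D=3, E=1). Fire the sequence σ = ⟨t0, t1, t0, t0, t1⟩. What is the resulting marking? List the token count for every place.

step 1: fire t0:  (A=4, B=3, C=0, D=3, E=1) → (A=3, B=3, C=3, D=4, E=2)
step 2: fire t1:  (A=3, B=3, C=3, D=4, E=2) → (A=3, B=6, C=6, D=2, E=0)
step 3: fire t0:  (A=3, B=6, C=6, D=2, E=0) → (A=2, B=6, C=9, D=3, E=1)
step 4: fire t0:  (A=2, B=6, C=9, D=3, E=1) → (A=1, B=6, C=12, D=4, E=2)
step 5: fire t1:  (A=1, B=6, C=12, D=4, E=2) → (A=1, B=9, C=15, D=2, E=0)

(A=1, B=9, C=15, D=2, E=0)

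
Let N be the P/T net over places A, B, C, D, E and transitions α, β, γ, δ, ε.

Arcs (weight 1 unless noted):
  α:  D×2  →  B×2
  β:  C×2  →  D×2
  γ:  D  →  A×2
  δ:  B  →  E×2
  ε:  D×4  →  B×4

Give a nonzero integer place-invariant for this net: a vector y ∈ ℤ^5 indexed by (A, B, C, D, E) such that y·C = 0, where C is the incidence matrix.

y = (A:1, B:2, C:2, D:2, E:1)

Incidence matrix C (rows=places, cols=transitions):
        α    β    γ    δ    ε
    A   0    0    2    0    0
    B   2    0    0   -1    4
    C   0   -2    0    0    0
    D  -2    2   -1    0   -4
    E   0    0    0    2    0

Candidate y = [1, 2, 2, 2, 1]; check y·C column-wise:
  col α: 1·0 + 2·2 + 2·0 + 2·-2 + 1·0 = 0
  col β: 1·0 + 2·0 + 2·-2 + 2·2 + 1·0 = 0
  col γ: 1·2 + 2·0 + 2·0 + 2·-1 + 1·0 = 0
  col δ: 1·0 + 2·-1 + 2·0 + 2·0 + 1·2 = 0
  col ε: 1·0 + 2·4 + 2·0 + 2·-4 + 1·0 = 0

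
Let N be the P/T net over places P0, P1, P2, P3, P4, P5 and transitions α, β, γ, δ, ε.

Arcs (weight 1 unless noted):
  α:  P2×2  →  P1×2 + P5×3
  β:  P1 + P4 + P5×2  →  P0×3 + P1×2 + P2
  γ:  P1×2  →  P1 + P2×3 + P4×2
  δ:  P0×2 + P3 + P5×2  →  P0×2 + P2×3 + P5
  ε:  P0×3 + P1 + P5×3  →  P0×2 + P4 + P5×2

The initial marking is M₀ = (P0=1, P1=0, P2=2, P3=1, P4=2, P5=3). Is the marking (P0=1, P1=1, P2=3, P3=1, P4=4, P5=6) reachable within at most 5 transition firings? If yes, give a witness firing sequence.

YES — reachable via ⟨α, γ⟩ (2 firings)

step 1: fire α:  (P0=1, P1=0, P2=2, P3=1, P4=2, P5=3) → (P0=1, P1=2, P2=0, P3=1, P4=2, P5=6)
step 2: fire γ:  (P0=1, P1=2, P2=0, P3=1, P4=2, P5=6) → (P0=1, P1=1, P2=3, P3=1, P4=4, P5=6)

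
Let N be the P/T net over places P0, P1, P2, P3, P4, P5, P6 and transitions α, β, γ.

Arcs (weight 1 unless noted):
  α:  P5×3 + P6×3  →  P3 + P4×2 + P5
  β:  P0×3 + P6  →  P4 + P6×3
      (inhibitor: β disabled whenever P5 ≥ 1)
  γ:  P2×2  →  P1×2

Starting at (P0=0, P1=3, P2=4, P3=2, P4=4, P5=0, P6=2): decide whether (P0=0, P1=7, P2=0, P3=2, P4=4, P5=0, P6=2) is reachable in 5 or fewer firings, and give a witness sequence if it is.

YES — reachable via ⟨γ, γ⟩ (2 firings)

step 1: fire γ:  (P0=0, P1=3, P2=4, P3=2, P4=4, P5=0, P6=2) → (P0=0, P1=5, P2=2, P3=2, P4=4, P5=0, P6=2)
step 2: fire γ:  (P0=0, P1=5, P2=2, P3=2, P4=4, P5=0, P6=2) → (P0=0, P1=7, P2=0, P3=2, P4=4, P5=0, P6=2)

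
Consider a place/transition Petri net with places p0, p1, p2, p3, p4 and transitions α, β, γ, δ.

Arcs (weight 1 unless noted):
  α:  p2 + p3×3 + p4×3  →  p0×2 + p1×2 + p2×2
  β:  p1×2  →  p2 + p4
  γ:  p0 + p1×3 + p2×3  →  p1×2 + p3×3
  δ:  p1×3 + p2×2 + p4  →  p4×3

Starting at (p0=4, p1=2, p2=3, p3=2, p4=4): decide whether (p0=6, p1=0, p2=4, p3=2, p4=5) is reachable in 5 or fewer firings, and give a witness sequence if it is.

NO — not reachable within 5 firings

depth 0: 1 marking
depth 1: 2 markings reached so far
depth 2: 2 markings reached so far
(frontier empty at depth 2; search complete)
target is not among the 2 markings reachable within 5 steps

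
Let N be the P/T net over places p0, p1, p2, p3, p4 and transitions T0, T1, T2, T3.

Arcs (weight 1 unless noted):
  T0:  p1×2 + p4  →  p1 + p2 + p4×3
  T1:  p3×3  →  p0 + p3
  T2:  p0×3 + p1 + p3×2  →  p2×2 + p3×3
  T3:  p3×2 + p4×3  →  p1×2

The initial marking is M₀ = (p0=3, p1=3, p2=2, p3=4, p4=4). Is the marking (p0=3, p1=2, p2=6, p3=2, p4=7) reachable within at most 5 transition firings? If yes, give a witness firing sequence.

depth 0: 1 marking
depth 1: 5 markings reached so far
depth 2: 12 markings reached so far
depth 3: 21 markings reached so far
depth 4: 29 markings reached so far
depth 5: 36 markings reached so far
target is not among the 36 markings reachable within 5 steps

NO — not reachable within 5 firings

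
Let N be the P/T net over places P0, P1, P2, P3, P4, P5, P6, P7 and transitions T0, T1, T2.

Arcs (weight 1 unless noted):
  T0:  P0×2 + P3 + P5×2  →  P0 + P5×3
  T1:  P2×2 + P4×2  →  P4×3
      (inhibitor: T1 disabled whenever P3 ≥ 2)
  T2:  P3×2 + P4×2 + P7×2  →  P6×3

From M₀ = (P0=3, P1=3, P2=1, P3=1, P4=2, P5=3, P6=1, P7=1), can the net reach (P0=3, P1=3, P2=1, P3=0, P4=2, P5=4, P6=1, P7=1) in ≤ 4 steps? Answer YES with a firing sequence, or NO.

NO — not reachable within 4 firings

depth 0: 1 marking
depth 1: 2 markings reached so far
depth 2: 2 markings reached so far
(frontier empty at depth 2; search complete)
target is not among the 2 markings reachable within 4 steps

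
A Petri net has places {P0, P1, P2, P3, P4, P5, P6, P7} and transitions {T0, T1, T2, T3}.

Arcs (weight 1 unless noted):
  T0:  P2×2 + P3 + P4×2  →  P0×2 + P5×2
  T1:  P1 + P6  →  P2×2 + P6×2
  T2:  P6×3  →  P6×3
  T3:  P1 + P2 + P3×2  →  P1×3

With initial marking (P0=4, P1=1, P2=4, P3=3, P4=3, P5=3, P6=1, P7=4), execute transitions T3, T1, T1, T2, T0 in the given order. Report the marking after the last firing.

step 1: fire T3:  (P0=4, P1=1, P2=4, P3=3, P4=3, P5=3, P6=1, P7=4) → (P0=4, P1=3, P2=3, P3=1, P4=3, P5=3, P6=1, P7=4)
step 2: fire T1:  (P0=4, P1=3, P2=3, P3=1, P4=3, P5=3, P6=1, P7=4) → (P0=4, P1=2, P2=5, P3=1, P4=3, P5=3, P6=2, P7=4)
step 3: fire T1:  (P0=4, P1=2, P2=5, P3=1, P4=3, P5=3, P6=2, P7=4) → (P0=4, P1=1, P2=7, P3=1, P4=3, P5=3, P6=3, P7=4)
step 4: fire T2:  (P0=4, P1=1, P2=7, P3=1, P4=3, P5=3, P6=3, P7=4) → (P0=4, P1=1, P2=7, P3=1, P4=3, P5=3, P6=3, P7=4)
step 5: fire T0:  (P0=4, P1=1, P2=7, P3=1, P4=3, P5=3, P6=3, P7=4) → (P0=6, P1=1, P2=5, P3=0, P4=1, P5=5, P6=3, P7=4)

(P0=6, P1=1, P2=5, P3=0, P4=1, P5=5, P6=3, P7=4)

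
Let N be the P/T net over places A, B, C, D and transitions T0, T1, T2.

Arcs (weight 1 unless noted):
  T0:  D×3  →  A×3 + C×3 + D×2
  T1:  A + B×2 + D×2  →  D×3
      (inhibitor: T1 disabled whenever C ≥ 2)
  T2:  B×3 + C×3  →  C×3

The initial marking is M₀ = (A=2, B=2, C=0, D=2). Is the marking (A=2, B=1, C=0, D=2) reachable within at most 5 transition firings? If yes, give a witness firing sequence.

depth 0: 1 marking
depth 1: 2 markings reached so far
depth 2: 3 markings reached so far
depth 3: 3 markings reached so far
(frontier empty at depth 3; search complete)
target is not among the 3 markings reachable within 5 steps

NO — not reachable within 5 firings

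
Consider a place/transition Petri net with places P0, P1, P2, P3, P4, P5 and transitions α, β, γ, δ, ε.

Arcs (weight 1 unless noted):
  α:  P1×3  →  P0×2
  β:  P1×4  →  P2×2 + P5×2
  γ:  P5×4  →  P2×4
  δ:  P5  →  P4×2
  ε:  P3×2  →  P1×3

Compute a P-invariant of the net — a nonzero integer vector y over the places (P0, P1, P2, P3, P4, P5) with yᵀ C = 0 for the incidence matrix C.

y = (P0:3, P1:2, P2:2, P3:3, P4:1, P5:2)

Incidence matrix C (rows=places, cols=transitions):
        α    β    γ    δ    ε
   P0   2    0    0    0    0
   P1  -3   -4    0    0    3
   P2   0    2    4    0    0
   P3   0    0    0    0   -2
   P4   0    0    0    2    0
   P5   0    2   -4   -1    0

Candidate y = [3, 2, 2, 3, 1, 2]; check y·C column-wise:
  col α: 3·2 + 2·-3 + 2·0 + 3·0 + 1·0 + 2·0 = 0
  col β: 3·0 + 2·-4 + 2·2 + 3·0 + 1·0 + 2·2 = 0
  col γ: 3·0 + 2·0 + 2·4 + 3·0 + 1·0 + 2·-4 = 0
  col δ: 3·0 + 2·0 + 2·0 + 3·0 + 1·2 + 2·-1 = 0
  col ε: 3·0 + 2·3 + 2·0 + 3·-2 + 1·0 + 2·0 = 0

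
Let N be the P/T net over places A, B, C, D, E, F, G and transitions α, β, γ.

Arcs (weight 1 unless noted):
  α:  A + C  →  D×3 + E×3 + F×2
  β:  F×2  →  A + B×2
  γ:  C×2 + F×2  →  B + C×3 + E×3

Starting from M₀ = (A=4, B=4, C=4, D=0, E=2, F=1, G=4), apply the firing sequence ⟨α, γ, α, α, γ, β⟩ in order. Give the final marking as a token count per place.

step 1: fire α:  (A=4, B=4, C=4, D=0, E=2, F=1, G=4) → (A=3, B=4, C=3, D=3, E=5, F=3, G=4)
step 2: fire γ:  (A=3, B=4, C=3, D=3, E=5, F=3, G=4) → (A=3, B=5, C=4, D=3, E=8, F=1, G=4)
step 3: fire α:  (A=3, B=5, C=4, D=3, E=8, F=1, G=4) → (A=2, B=5, C=3, D=6, E=11, F=3, G=4)
step 4: fire α:  (A=2, B=5, C=3, D=6, E=11, F=3, G=4) → (A=1, B=5, C=2, D=9, E=14, F=5, G=4)
step 5: fire γ:  (A=1, B=5, C=2, D=9, E=14, F=5, G=4) → (A=1, B=6, C=3, D=9, E=17, F=3, G=4)
step 6: fire β:  (A=1, B=6, C=3, D=9, E=17, F=3, G=4) → (A=2, B=8, C=3, D=9, E=17, F=1, G=4)

(A=2, B=8, C=3, D=9, E=17, F=1, G=4)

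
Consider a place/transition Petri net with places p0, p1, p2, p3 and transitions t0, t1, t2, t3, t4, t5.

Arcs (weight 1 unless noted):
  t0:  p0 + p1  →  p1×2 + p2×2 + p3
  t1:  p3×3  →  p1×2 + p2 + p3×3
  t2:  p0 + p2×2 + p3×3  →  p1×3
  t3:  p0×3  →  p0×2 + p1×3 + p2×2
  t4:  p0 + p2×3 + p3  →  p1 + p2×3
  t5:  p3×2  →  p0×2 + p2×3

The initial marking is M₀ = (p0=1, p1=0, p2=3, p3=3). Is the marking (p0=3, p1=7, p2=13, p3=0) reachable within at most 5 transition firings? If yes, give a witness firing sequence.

depth 0: 1 marking
depth 1: 5 markings reached so far
depth 2: 12 markings reached so far
depth 3: 23 markings reached so far
depth 4: 41 markings reached so far
depth 5: 65 markings reached so far
target is not among the 65 markings reachable within 5 steps

NO — not reachable within 5 firings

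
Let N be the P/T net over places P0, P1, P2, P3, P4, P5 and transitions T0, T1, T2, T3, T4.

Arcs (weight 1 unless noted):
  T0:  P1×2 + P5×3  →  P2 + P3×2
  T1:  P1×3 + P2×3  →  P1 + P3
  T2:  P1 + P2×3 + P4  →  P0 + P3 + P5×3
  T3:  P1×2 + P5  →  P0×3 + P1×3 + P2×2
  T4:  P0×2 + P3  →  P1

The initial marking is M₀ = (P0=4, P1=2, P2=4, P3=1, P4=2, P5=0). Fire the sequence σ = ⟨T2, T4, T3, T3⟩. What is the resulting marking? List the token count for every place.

step 1: fire T2:  (P0=4, P1=2, P2=4, P3=1, P4=2, P5=0) → (P0=5, P1=1, P2=1, P3=2, P4=1, P5=3)
step 2: fire T4:  (P0=5, P1=1, P2=1, P3=2, P4=1, P5=3) → (P0=3, P1=2, P2=1, P3=1, P4=1, P5=3)
step 3: fire T3:  (P0=3, P1=2, P2=1, P3=1, P4=1, P5=3) → (P0=6, P1=3, P2=3, P3=1, P4=1, P5=2)
step 4: fire T3:  (P0=6, P1=3, P2=3, P3=1, P4=1, P5=2) → (P0=9, P1=4, P2=5, P3=1, P4=1, P5=1)

(P0=9, P1=4, P2=5, P3=1, P4=1, P5=1)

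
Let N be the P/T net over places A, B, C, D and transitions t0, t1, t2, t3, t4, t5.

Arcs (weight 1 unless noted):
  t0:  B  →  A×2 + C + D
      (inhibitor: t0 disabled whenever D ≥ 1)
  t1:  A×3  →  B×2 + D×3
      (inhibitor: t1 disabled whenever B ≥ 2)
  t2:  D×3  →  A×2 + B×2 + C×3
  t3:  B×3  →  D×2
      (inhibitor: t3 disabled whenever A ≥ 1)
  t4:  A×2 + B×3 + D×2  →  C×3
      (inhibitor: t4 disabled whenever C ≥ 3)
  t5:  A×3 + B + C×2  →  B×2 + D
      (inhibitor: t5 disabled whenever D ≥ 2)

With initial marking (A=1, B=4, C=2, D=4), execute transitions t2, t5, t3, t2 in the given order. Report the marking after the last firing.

step 1: fire t2:  (A=1, B=4, C=2, D=4) → (A=3, B=6, C=5, D=1)
step 2: fire t5:  (A=3, B=6, C=5, D=1) → (A=0, B=7, C=3, D=2)
step 3: fire t3:  (A=0, B=7, C=3, D=2) → (A=0, B=4, C=3, D=4)
step 4: fire t2:  (A=0, B=4, C=3, D=4) → (A=2, B=6, C=6, D=1)

(A=2, B=6, C=6, D=1)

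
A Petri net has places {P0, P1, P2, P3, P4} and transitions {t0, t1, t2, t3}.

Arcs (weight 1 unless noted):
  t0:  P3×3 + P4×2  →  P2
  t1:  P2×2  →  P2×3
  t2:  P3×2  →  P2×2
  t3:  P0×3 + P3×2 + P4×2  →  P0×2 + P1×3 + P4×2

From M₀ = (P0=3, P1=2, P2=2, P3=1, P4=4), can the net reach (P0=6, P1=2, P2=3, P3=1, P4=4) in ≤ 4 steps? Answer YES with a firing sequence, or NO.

NO — not reachable within 4 firings

depth 0: 1 marking
depth 1: 2 markings reached so far
depth 2: 3 markings reached so far
depth 3: 4 markings reached so far
depth 4: 5 markings reached so far
target is not among the 5 markings reachable within 4 steps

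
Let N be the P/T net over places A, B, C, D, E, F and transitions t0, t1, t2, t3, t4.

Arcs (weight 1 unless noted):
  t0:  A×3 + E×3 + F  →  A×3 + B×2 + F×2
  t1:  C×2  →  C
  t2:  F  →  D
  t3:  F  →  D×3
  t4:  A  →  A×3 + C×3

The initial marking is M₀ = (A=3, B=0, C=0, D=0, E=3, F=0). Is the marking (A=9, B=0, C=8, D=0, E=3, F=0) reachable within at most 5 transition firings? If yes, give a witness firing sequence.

step 1: fire t4:  (A=3, B=0, C=0, D=0, E=3, F=0) → (A=5, B=0, C=3, D=0, E=3, F=0)
step 2: fire t1:  (A=5, B=0, C=3, D=0, E=3, F=0) → (A=5, B=0, C=2, D=0, E=3, F=0)
step 3: fire t4:  (A=5, B=0, C=2, D=0, E=3, F=0) → (A=7, B=0, C=5, D=0, E=3, F=0)
step 4: fire t4:  (A=7, B=0, C=5, D=0, E=3, F=0) → (A=9, B=0, C=8, D=0, E=3, F=0)

YES — reachable via ⟨t4, t1, t4, t4⟩ (4 firings)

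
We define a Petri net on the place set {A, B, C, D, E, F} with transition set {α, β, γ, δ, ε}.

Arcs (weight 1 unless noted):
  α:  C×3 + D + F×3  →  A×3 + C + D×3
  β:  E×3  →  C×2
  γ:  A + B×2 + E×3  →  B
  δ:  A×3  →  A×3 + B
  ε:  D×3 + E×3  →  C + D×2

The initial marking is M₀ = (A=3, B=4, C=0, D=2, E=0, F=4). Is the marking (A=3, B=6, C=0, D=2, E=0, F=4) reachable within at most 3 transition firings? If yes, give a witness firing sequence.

step 1: fire δ:  (A=3, B=4, C=0, D=2, E=0, F=4) → (A=3, B=5, C=0, D=2, E=0, F=4)
step 2: fire δ:  (A=3, B=5, C=0, D=2, E=0, F=4) → (A=3, B=6, C=0, D=2, E=0, F=4)

YES — reachable via ⟨δ, δ⟩ (2 firings)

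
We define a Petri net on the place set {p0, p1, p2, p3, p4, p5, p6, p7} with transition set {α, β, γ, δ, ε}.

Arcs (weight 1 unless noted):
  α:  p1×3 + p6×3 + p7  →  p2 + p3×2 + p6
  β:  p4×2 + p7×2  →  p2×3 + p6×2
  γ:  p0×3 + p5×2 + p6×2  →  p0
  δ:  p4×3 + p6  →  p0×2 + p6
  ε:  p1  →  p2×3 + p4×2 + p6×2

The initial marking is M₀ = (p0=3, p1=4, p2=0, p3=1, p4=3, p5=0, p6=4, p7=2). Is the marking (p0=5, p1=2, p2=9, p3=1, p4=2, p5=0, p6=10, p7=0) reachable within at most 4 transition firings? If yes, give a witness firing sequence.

YES — reachable via ⟨β, ε, δ, ε⟩ (4 firings)

step 1: fire β:  (p0=3, p1=4, p2=0, p3=1, p4=3, p5=0, p6=4, p7=2) → (p0=3, p1=4, p2=3, p3=1, p4=1, p5=0, p6=6, p7=0)
step 2: fire ε:  (p0=3, p1=4, p2=3, p3=1, p4=1, p5=0, p6=6, p7=0) → (p0=3, p1=3, p2=6, p3=1, p4=3, p5=0, p6=8, p7=0)
step 3: fire δ:  (p0=3, p1=3, p2=6, p3=1, p4=3, p5=0, p6=8, p7=0) → (p0=5, p1=3, p2=6, p3=1, p4=0, p5=0, p6=8, p7=0)
step 4: fire ε:  (p0=5, p1=3, p2=6, p3=1, p4=0, p5=0, p6=8, p7=0) → (p0=5, p1=2, p2=9, p3=1, p4=2, p5=0, p6=10, p7=0)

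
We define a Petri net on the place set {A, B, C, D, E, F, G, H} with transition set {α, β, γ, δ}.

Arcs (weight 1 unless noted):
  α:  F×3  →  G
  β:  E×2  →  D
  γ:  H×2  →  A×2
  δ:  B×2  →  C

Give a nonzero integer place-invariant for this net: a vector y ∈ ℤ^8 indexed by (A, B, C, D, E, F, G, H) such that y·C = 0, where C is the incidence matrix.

y = (A:0, B:1, C:2, D:0, E:0, F:0, G:0, H:0)

Incidence matrix C (rows=places, cols=transitions):
        α    β    γ    δ
    A   0    0    2    0
    B   0    0    0   -2
    C   0    0    0    1
    D   0    1    0    0
    E   0   -2    0    0
    F  -3    0    0    0
    G   1    0    0    0
    H   0    0   -2    0

Candidate y = [0, 1, 2, 0, 0, 0, 0, 0]; check y·C column-wise:
  col α: 1·0 + 2·0 + 0·-3 + 0·1 = 0
  col β: 1·0 + 2·0 + 0·1 + 0·-2 = 0
  col γ: 0·2 + 1·0 + 2·0 + 0·-2 = 0
  col δ: 1·-2 + 2·1 = 0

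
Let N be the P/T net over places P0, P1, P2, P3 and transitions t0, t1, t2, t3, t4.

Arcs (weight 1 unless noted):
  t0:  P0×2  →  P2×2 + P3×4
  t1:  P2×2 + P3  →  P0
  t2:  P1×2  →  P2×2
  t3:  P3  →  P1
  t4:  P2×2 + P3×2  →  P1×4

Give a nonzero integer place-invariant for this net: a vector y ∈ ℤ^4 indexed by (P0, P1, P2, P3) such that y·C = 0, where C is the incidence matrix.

Incidence matrix C (rows=places, cols=transitions):
       t0   t1   t2   t3   t4
   P0  -2    1    0    0    0
   P1   0    0   -2    1    4
   P2   2   -2    2    0   -2
   P3   4   -1    0   -1   -2

Candidate y = [3, 1, 1, 1]; check y·C column-wise:
  col t0: 3·-2 + 1·0 + 1·2 + 1·4 = 0
  col t1: 3·1 + 1·0 + 1·-2 + 1·-1 = 0
  col t2: 3·0 + 1·-2 + 1·2 + 1·0 = 0
  col t3: 3·0 + 1·1 + 1·0 + 1·-1 = 0
  col t4: 3·0 + 1·4 + 1·-2 + 1·-2 = 0

y = (P0:3, P1:1, P2:1, P3:1)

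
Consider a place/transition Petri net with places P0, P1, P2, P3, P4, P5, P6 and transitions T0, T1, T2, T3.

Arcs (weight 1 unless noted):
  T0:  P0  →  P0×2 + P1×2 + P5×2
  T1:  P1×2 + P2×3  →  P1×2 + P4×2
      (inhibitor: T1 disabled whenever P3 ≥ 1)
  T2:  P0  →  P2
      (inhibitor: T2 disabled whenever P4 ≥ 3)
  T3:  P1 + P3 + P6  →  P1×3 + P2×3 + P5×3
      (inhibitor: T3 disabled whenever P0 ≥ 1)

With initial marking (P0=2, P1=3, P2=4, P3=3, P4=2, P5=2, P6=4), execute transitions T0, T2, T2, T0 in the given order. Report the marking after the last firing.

step 1: fire T0:  (P0=2, P1=3, P2=4, P3=3, P4=2, P5=2, P6=4) → (P0=3, P1=5, P2=4, P3=3, P4=2, P5=4, P6=4)
step 2: fire T2:  (P0=3, P1=5, P2=4, P3=3, P4=2, P5=4, P6=4) → (P0=2, P1=5, P2=5, P3=3, P4=2, P5=4, P6=4)
step 3: fire T2:  (P0=2, P1=5, P2=5, P3=3, P4=2, P5=4, P6=4) → (P0=1, P1=5, P2=6, P3=3, P4=2, P5=4, P6=4)
step 4: fire T0:  (P0=1, P1=5, P2=6, P3=3, P4=2, P5=4, P6=4) → (P0=2, P1=7, P2=6, P3=3, P4=2, P5=6, P6=4)

(P0=2, P1=7, P2=6, P3=3, P4=2, P5=6, P6=4)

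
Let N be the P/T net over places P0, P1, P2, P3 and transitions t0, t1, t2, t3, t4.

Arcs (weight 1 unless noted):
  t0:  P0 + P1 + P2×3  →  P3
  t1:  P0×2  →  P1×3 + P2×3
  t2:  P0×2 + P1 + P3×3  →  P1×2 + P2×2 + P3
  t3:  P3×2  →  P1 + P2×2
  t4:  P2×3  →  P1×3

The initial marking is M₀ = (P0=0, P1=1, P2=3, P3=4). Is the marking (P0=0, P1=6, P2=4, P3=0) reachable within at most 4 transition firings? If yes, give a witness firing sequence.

YES — reachable via ⟨t3, t3, t4⟩ (3 firings)

step 1: fire t3:  (P0=0, P1=1, P2=3, P3=4) → (P0=0, P1=2, P2=5, P3=2)
step 2: fire t3:  (P0=0, P1=2, P2=5, P3=2) → (P0=0, P1=3, P2=7, P3=0)
step 3: fire t4:  (P0=0, P1=3, P2=7, P3=0) → (P0=0, P1=6, P2=4, P3=0)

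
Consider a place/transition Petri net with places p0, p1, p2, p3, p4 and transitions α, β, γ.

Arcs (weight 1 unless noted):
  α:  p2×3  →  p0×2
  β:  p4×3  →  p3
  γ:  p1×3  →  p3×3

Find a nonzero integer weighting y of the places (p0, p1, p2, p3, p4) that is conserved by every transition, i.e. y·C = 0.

Incidence matrix C (rows=places, cols=transitions):
        α    β    γ
   p0   2    0    0
   p1   0    0   -3
   p2  -3    0    0
   p3   0    1    3
   p4   0   -3    0

Candidate y = [3, 0, 2, 0, 0]; check y·C column-wise:
  col α: 3·2 + 2·-3 = 0
  col β: 3·0 + 2·0 + 0·1 + 0·-3 = 0
  col γ: 3·0 + 0·-3 + 2·0 + 0·3 = 0

y = (p0:3, p1:0, p2:2, p3:0, p4:0)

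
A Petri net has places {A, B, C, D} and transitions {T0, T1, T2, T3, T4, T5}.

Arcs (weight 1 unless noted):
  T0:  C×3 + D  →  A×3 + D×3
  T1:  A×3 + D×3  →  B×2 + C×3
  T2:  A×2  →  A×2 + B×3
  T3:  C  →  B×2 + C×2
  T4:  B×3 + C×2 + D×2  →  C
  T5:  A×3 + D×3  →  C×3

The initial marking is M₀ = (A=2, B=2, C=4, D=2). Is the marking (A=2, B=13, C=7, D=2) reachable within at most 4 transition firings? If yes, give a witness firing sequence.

depth 0: 1 marking
depth 1: 4 markings reached so far
depth 2: 13 markings reached so far
depth 3: 30 markings reached so far
depth 4: 58 markings reached so far
target is not among the 58 markings reachable within 4 steps

NO — not reachable within 4 firings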